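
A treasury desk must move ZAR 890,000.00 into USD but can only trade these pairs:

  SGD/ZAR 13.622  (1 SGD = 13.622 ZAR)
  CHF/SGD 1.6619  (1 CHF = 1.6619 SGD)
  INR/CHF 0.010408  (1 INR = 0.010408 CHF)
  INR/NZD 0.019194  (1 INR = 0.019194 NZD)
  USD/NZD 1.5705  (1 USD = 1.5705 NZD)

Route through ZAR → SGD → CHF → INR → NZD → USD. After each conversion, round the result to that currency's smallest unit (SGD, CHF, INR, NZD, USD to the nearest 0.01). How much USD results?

USD 46,164.11

ZAR 890,000.00 ÷ 13.622 = SGD 65,335.49
SGD 65,335.49 ÷ 1.6619 = CHF 39,313.73
CHF 39,313.73 ÷ 0.010408 = INR 3,777,260.76
INR 3,777,260.76 × 0.019194 = NZD 72,500.74
NZD 72,500.74 ÷ 1.5705 = USD 46,164.11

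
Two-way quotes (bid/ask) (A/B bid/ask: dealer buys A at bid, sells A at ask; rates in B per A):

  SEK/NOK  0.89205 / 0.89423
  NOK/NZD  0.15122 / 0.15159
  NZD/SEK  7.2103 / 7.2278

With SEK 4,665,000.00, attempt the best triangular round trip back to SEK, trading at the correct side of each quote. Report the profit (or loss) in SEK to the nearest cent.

Best loop SEK → NZD → NOK → SEK:
SEK 4,665,000.00 ÷ 7.2278 (buy NZD at ask) = NZD 645,424.61
NZD 645,424.61 ÷ 0.15159 (buy NOK at ask) = NOK 4,257,699.13
NOK 4,257,699.13 ÷ 0.89423 (buy SEK at ask) = SEK 4,761,302.04

Net profit: SEK 96,302.04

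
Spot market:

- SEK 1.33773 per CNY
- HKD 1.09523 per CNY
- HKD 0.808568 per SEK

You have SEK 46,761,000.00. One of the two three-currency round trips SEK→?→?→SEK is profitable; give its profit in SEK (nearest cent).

Profitable loop is SEK → CNY → HKD → SEK:
SEK 46,761,000.00 ÷ 1.33773 = CNY 34,955,484.29
CNY 34,955,484.29 × 1.09523 = HKD 38,284,295.06
HKD 38,284,295.06 ÷ 0.808568 = SEK 47,348,268.86
Profit = SEK 47,348,268.86 − SEK 46,761,000.00

Profit: SEK 587,268.86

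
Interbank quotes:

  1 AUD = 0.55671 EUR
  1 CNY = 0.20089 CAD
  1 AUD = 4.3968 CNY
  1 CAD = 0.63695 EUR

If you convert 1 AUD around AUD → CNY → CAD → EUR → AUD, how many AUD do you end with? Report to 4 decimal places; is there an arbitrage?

1.0106 (arbitrage exists)

Around AUD → CNY → CAD → EUR → AUD: 1 × 4.3968 × 0.20089 × 0.63695 ÷ 0.55671 = 1.010582
Product > 1; profitable direction is AUD → CNY → CAD → EUR → AUD.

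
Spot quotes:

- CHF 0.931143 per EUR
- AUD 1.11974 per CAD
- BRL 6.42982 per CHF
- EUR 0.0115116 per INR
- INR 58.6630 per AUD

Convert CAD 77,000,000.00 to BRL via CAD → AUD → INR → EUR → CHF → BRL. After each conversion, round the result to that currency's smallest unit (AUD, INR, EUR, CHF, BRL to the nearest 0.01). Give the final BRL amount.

BRL 348,596,542.31

CAD 77,000,000.00 × 1.11974 = AUD 86,219,980.00
AUD 86,219,980.00 × 58.6630 = INR 5,057,922,686.74
INR 5,057,922,686.74 × 0.0115116 = EUR 58,224,782.80
EUR 58,224,782.80 × 0.931143 = CHF 54,215,598.93
CHF 54,215,598.93 × 6.42982 = BRL 348,596,542.31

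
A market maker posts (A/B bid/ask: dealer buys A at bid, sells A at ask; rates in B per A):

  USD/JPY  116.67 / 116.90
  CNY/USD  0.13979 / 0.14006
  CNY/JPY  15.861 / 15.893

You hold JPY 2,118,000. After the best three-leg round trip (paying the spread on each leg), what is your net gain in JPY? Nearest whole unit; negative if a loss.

Net profit: JPY 55,479

Best loop JPY → CNY → USD → JPY:
JPY 2,118,000 ÷ 15.893 (buy CNY at ask) = CNY 133,266.22
CNY 133,266.22 × 0.13979 (sell CNY at bid) = USD 18,629.28
USD 18,629.28 × 116.67 (sell USD at bid) = JPY 2,173,479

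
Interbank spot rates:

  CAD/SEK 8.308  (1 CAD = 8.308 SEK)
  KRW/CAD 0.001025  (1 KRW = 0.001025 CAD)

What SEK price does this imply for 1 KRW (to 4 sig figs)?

1 KRW × 0.001025 = 0.001025 CAD
0.001025 CAD × 8.308 = 0.0085157 SEK

KRW/SEK = 0.008516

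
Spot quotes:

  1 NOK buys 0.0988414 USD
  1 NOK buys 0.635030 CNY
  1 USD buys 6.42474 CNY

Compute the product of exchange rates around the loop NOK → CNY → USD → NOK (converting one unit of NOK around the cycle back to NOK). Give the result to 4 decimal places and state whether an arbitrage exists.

1.0000 (no arbitrage)

Around NOK → CNY → USD → NOK: 1 × 0.635030 ÷ 6.42474 ÷ 0.0988414 = 1.000000
Product ≈ 1 (deviation 0.000%, within rounding noise).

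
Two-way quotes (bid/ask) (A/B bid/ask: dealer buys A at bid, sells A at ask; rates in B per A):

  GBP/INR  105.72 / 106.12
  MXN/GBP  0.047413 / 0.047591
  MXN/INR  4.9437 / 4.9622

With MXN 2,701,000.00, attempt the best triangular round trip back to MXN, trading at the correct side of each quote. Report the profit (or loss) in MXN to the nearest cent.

Net profit: MXN 27,380.33

Best loop MXN → GBP → INR → MXN:
MXN 2,701,000.00 × 0.047413 (sell MXN at bid) = GBP 128,062.51
GBP 128,062.51 × 105.72 (sell GBP at bid) = INR 13,538,768.87
INR 13,538,768.87 ÷ 4.9622 (buy MXN at ask) = MXN 2,728,380.33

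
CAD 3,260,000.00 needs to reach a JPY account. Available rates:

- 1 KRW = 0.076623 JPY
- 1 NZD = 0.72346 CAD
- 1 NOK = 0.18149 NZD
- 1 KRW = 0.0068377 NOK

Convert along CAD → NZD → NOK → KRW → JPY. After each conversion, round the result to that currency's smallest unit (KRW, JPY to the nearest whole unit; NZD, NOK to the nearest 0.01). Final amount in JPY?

CAD 3,260,000.00 ÷ 0.72346 = NZD 4,506,123.35
NZD 4,506,123.35 ÷ 0.18149 = NOK 24,828,493.86
NOK 24,828,493.86 ÷ 0.0068377 = KRW 3,631,117,753
KRW 3,631,117,753 × 0.076623 = JPY 278,227,136

JPY 278,227,136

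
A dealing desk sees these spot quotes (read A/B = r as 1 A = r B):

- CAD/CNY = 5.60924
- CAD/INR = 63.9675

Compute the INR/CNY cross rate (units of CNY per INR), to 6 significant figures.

INR/CNY = 0.0876889

1 INR ÷ 63.9675 = 0.0156329 CAD
0.0156329 CAD × 5.60924 = 0.0876889 CNY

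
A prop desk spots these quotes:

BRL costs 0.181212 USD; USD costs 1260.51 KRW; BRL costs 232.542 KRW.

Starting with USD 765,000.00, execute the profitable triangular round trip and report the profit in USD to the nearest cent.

Profit: USD 13,806.54

Profitable loop is USD → BRL → KRW → USD:
USD 765,000.00 ÷ 0.181212 = BRL 4,221,574.73
BRL 4,221,574.73 × 232.542 = KRW 981,693,431
KRW 981,693,431 ÷ 1260.51 = USD 778,806.54
Profit = USD 778,806.54 − USD 765,000.00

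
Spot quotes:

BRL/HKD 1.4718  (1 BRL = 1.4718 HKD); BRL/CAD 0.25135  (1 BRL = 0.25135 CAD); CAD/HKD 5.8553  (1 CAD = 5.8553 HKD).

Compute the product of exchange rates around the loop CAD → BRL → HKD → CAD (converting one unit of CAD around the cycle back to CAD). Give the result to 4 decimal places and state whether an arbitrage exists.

1.0000 (no arbitrage)

Around CAD → BRL → HKD → CAD: 1 ÷ 0.25135 × 1.4718 ÷ 5.8553 = 1.000048
Product ≈ 1 (deviation 0.005%, within rounding noise).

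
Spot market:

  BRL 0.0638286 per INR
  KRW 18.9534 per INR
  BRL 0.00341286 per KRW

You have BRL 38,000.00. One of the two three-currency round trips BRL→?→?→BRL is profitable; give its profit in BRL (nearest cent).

Profitable loop is BRL → INR → KRW → BRL:
BRL 38,000.00 ÷ 0.0638286 = INR 595,344.41
INR 595,344.41 × 18.9534 = KRW 11,283,801
KRW 11,283,801 × 0.00341286 = BRL 38,510.03
Profit = BRL 38,510.03 − BRL 38,000.00

Profit: BRL 510.03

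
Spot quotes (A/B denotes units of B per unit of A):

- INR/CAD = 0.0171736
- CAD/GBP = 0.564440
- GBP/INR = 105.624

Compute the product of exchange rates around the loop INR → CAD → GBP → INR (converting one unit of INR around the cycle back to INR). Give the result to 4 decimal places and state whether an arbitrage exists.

Around INR → CAD → GBP → INR: 1 × 0.0171736 × 0.564440 × 105.624 = 1.023863
Product > 1; profitable direction is INR → CAD → GBP → INR.

1.0239 (arbitrage exists)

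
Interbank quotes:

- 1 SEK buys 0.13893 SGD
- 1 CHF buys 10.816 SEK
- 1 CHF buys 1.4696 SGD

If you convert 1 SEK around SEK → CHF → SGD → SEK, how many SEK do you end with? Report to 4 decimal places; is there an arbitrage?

0.9780 (arbitrage exists)

Around SEK → CHF → SGD → SEK: 1 ÷ 10.816 × 1.4696 ÷ 0.13893 = 0.977995
Product < 1; profitable direction is SEK → SGD → CHF → SEK.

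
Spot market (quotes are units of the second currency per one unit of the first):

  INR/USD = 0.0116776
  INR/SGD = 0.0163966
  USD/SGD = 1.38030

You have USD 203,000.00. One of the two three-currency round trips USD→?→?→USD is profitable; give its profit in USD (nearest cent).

Profitable loop is USD → INR → SGD → USD:
USD 203,000.00 ÷ 0.0116776 = INR 17,383,708.98
INR 17,383,708.98 × 0.0163966 = SGD 285,033.72
SGD 285,033.72 ÷ 1.38030 = USD 206,501.28
Profit = USD 206,501.28 − USD 203,000.00

Profit: USD 3,501.28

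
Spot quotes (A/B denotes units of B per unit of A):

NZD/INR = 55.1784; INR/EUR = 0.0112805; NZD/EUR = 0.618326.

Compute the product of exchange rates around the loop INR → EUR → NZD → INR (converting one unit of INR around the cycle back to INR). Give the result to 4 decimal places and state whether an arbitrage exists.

1.0067 (arbitrage exists)

Around INR → EUR → NZD → INR: 1 × 0.0112805 ÷ 0.618326 × 55.1784 = 1.006653
Product > 1; profitable direction is INR → EUR → NZD → INR.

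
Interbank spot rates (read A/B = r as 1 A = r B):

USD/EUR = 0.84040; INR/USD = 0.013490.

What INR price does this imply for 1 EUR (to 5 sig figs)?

EUR/INR = 88.207

1 EUR ÷ 0.84040 = 1.18991 USD
1.18991 USD ÷ 0.013490 = 88.2068 INR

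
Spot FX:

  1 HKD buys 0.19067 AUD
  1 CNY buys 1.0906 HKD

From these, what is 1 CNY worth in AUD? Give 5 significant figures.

CNY/AUD = 0.20794

1 CNY × 1.0906 = 1.0906 HKD
1.0906 HKD × 0.19067 = 0.207945 AUD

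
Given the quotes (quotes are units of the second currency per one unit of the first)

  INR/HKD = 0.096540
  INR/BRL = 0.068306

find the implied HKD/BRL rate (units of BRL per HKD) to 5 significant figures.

HKD/BRL = 0.70754

1 HKD ÷ 0.096540 = 10.3584 INR
10.3584 INR × 0.068306 = 0.707541 BRL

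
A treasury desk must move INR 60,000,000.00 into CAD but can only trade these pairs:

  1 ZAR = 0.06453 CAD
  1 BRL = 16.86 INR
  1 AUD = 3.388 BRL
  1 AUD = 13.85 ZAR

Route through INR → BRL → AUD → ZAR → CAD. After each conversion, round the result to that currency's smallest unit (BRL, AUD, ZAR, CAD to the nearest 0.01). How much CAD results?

CAD 938,775.43

INR 60,000,000.00 ÷ 16.86 = BRL 3,558,718.86
BRL 3,558,718.86 ÷ 3.388 = AUD 1,050,389.27
AUD 1,050,389.27 × 13.85 = ZAR 14,547,891.39
ZAR 14,547,891.39 × 0.06453 = CAD 938,775.43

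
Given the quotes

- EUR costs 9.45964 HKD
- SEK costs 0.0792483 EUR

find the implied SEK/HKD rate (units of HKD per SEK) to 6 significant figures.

SEK/HKD = 0.749660

1 SEK × 0.0792483 = 0.0792483 EUR
0.0792483 EUR × 9.45964 = 0.74966 HKD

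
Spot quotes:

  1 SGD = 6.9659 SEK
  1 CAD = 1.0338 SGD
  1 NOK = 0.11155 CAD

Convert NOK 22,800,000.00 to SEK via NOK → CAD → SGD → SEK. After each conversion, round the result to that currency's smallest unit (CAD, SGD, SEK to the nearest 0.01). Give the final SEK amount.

SEK 18,315,474.93

NOK 22,800,000.00 × 0.11155 = CAD 2,543,340.00
CAD 2,543,340.00 × 1.0338 = SGD 2,629,304.89
SGD 2,629,304.89 × 6.9659 = SEK 18,315,474.93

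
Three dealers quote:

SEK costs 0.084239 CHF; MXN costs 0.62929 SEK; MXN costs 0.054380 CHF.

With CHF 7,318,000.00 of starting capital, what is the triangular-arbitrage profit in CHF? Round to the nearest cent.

Profitable loop is CHF → SEK → MXN → CHF:
CHF 7,318,000.00 ÷ 0.084239 = SEK 86,871,876.45
SEK 86,871,876.45 ÷ 0.62929 = MXN 138,047,444.65
MXN 138,047,444.65 × 0.054380 = CHF 7,507,020.04
Profit = CHF 7,507,020.04 − CHF 7,318,000.00

Profit: CHF 189,020.04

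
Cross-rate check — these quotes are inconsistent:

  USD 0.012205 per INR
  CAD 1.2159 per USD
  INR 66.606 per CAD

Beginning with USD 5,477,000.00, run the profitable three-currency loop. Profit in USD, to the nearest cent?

Profit: USD 64,071.39

Profitable loop is USD → INR → CAD → USD:
USD 5,477,000.00 ÷ 0.012205 = INR 448,750,512.09
INR 448,750,512.09 ÷ 66.606 = CAD 6,737,388.70
CAD 6,737,388.70 ÷ 1.2159 = USD 5,541,071.39
Profit = USD 5,541,071.39 − USD 5,477,000.00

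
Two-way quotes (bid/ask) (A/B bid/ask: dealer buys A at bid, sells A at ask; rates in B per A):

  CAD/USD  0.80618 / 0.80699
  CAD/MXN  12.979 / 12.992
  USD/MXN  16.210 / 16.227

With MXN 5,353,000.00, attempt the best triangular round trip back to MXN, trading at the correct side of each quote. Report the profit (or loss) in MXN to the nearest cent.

Net profit: MXN 31,386.99

Best loop MXN → CAD → USD → MXN:
MXN 5,353,000.00 ÷ 12.992 (buy CAD at ask) = CAD 412,022.78
CAD 412,022.78 × 0.80618 (sell CAD at bid) = USD 332,164.53
USD 332,164.53 × 16.210 (sell USD at bid) = MXN 5,384,386.99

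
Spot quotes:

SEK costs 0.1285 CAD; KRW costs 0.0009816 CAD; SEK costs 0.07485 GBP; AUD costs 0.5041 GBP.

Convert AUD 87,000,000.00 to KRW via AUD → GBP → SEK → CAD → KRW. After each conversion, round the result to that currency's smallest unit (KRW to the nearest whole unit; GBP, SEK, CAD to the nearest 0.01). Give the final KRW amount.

KRW 76,703,065,872

AUD 87,000,000.00 × 0.5041 = GBP 43,856,700.00
GBP 43,856,700.00 ÷ 0.07485 = SEK 585,927,855.71
SEK 585,927,855.71 × 0.1285 = CAD 75,291,729.46
CAD 75,291,729.46 ÷ 0.0009816 = KRW 76,703,065,872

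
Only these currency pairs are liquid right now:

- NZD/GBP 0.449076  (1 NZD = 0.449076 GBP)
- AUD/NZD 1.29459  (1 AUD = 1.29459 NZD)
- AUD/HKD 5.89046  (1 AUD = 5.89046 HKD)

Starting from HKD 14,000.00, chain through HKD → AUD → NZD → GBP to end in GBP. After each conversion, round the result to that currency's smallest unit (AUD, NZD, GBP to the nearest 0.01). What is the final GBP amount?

HKD 14,000.00 ÷ 5.89046 = AUD 2,376.72
AUD 2,376.72 × 1.29459 = NZD 3,076.88
NZD 3,076.88 × 0.449076 = GBP 1,381.75

GBP 1,381.75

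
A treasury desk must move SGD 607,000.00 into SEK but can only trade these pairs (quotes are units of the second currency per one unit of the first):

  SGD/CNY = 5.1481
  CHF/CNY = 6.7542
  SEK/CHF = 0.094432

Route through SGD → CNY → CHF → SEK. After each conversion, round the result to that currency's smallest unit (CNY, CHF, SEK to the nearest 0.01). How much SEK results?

SEK 4,899,396.18

SGD 607,000.00 × 5.1481 = CNY 3,124,896.70
CNY 3,124,896.70 ÷ 6.7542 = CHF 462,659.78
CHF 462,659.78 ÷ 0.094432 = SEK 4,899,396.18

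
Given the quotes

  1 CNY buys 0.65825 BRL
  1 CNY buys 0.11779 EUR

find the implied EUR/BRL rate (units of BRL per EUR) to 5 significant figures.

EUR/BRL = 5.5883

1 EUR ÷ 0.11779 = 8.48969 CNY
8.48969 CNY × 0.65825 = 5.58834 BRL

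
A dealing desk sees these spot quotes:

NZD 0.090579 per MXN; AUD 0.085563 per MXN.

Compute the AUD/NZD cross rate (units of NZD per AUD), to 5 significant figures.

1 AUD ÷ 0.085563 = 11.6873 MXN
11.6873 MXN × 0.090579 = 1.05862 NZD

AUD/NZD = 1.0586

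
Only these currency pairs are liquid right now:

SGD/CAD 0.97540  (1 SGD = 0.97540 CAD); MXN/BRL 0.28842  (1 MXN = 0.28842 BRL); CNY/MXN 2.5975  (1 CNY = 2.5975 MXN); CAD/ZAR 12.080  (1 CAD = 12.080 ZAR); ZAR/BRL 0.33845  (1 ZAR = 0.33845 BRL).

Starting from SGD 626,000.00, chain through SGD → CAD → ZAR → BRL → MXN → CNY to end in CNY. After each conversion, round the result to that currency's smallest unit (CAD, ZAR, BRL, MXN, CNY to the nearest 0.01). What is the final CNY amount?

SGD 626,000.00 × 0.97540 = CAD 610,600.40
CAD 610,600.40 × 12.080 = ZAR 7,376,052.83
ZAR 7,376,052.83 × 0.33845 = BRL 2,496,425.08
BRL 2,496,425.08 ÷ 0.28842 = MXN 8,655,520.01
MXN 8,655,520.01 ÷ 2.5975 = CNY 3,332,250.24

CNY 3,332,250.24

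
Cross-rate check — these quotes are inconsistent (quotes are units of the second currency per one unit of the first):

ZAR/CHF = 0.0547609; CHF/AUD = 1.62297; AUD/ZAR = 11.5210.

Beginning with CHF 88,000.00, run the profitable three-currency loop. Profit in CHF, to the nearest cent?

Profitable loop is CHF → AUD → ZAR → CHF:
CHF 88,000.00 × 1.62297 = AUD 142,821.36
AUD 142,821.36 × 11.5210 = ZAR 1,645,444.89
ZAR 1,645,444.89 × 0.0547609 = CHF 90,106.04
Profit = CHF 90,106.04 − CHF 88,000.00

Profit: CHF 2,106.04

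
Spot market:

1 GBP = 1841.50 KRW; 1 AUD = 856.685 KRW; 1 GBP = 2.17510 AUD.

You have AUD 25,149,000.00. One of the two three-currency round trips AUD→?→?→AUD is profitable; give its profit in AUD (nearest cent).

Profit: AUD 298,749.96

Profitable loop is AUD → KRW → GBP → AUD:
AUD 25,149,000.00 × 856.685 = KRW 21,544,771,065
KRW 21,544,771,065 ÷ 1841.50 = GBP 11,699,577.01
GBP 11,699,577.01 × 2.17510 = AUD 25,447,749.96
Profit = AUD 25,447,749.96 − AUD 25,149,000.00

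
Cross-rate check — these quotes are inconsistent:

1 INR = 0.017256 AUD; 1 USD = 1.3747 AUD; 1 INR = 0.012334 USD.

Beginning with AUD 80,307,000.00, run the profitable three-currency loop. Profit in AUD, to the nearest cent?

Profit: AUD 1,423,029.89

Profitable loop is AUD → USD → INR → AUD:
AUD 80,307,000.00 ÷ 1.3747 = USD 58,417,836.62
USD 58,417,836.62 ÷ 0.012334 = INR 4,736,325,329.89
INR 4,736,325,329.89 × 0.017256 = AUD 81,730,029.89
Profit = AUD 81,730,029.89 − AUD 80,307,000.00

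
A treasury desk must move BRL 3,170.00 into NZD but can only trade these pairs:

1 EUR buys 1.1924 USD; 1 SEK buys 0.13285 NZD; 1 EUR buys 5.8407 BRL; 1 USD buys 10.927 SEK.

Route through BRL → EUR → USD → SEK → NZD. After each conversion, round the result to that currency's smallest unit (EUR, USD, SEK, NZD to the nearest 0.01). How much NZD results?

BRL 3,170.00 ÷ 5.8407 = EUR 542.74
EUR 542.74 × 1.1924 = USD 647.16
USD 647.16 × 10.927 = SEK 7,071.52
SEK 7,071.52 × 0.13285 = NZD 939.45

NZD 939.45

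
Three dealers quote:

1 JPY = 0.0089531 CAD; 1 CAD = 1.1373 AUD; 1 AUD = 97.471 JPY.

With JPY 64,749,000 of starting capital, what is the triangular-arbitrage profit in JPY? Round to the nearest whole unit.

Profit: JPY 490,281

Profitable loop is JPY → AUD → CAD → JPY:
JPY 64,749,000 ÷ 97.471 = AUD 664,289.89
AUD 664,289.89 ÷ 1.1373 = CAD 584,093.81
CAD 584,093.81 ÷ 0.0089531 = JPY 65,239,281
Profit = JPY 65,239,281 − JPY 64,749,000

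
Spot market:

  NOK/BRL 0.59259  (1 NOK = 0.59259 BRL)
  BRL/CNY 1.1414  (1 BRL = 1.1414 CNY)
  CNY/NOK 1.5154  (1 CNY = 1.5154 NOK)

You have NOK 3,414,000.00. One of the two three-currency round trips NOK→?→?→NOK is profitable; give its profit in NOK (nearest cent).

Profit: NOK 85,314.58

Profitable loop is NOK → BRL → CNY → NOK:
NOK 3,414,000.00 × 0.59259 = BRL 2,023,102.26
BRL 2,023,102.26 × 1.1414 = CNY 2,309,168.92
CNY 2,309,168.92 × 1.5154 = NOK 3,499,314.58
Profit = NOK 3,499,314.58 − NOK 3,414,000.00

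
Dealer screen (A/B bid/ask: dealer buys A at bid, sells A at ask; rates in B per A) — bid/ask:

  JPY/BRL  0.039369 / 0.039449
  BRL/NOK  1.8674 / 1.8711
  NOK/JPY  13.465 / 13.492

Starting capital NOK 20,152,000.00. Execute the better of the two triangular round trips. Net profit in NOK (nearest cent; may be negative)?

Best loop NOK → BRL → JPY → NOK:
NOK 20,152,000.00 ÷ 1.8711 (buy BRL at ask) = BRL 10,770,135.21
BRL 10,770,135.21 ÷ 0.039449 (buy JPY at ask) = JPY 273,014,150
JPY 273,014,150 ÷ 13.492 (buy NOK at ask) = NOK 20,235,261.66

Net profit: NOK 83,261.66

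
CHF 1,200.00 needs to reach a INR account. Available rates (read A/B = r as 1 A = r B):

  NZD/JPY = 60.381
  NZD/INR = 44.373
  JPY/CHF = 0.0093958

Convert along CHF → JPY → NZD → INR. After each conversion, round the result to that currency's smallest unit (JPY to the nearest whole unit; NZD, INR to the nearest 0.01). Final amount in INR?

INR 93,857.33

CHF 1,200.00 ÷ 0.0093958 = JPY 127,717
JPY 127,717 ÷ 60.381 = NZD 2,115.19
NZD 2,115.19 × 44.373 = INR 93,857.33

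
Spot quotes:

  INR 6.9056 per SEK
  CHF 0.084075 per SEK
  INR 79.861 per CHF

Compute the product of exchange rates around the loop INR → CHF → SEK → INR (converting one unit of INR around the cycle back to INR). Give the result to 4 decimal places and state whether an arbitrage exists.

Around INR → CHF → SEK → INR: 1 ÷ 79.861 ÷ 0.084075 × 6.9056 = 1.028489
Product > 1; profitable direction is INR → CHF → SEK → INR.

1.0285 (arbitrage exists)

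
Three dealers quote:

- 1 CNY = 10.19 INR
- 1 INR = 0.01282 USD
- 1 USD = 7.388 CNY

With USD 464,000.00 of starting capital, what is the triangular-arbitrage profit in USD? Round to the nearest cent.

Profit: USD 16,760.62

Profitable loop is USD → INR → CNY → USD:
USD 464,000.00 ÷ 0.01282 = INR 36,193,447.74
INR 36,193,447.74 ÷ 10.19 = CNY 3,551,859.44
CNY 3,551,859.44 ÷ 7.388 = USD 480,760.62
Profit = USD 480,760.62 − USD 464,000.00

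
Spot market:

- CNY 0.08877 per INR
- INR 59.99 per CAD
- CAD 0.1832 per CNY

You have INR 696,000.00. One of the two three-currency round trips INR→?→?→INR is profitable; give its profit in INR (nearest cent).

Profitable loop is INR → CAD → CNY → INR:
INR 696,000.00 ÷ 59.99 = CAD 11,601.93
CAD 11,601.93 ÷ 0.1832 = CNY 63,329.33
CNY 63,329.33 ÷ 0.08877 = INR 713,409.17
Profit = INR 713,409.17 − INR 696,000.00

Profit: INR 17,409.17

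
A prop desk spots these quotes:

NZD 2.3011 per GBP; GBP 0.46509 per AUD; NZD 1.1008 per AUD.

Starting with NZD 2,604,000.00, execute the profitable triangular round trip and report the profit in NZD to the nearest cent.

Profit: NZD 74,409.07

Profitable loop is NZD → GBP → AUD → NZD:
NZD 2,604,000.00 ÷ 2.3011 = GBP 1,131,632.70
GBP 1,131,632.70 ÷ 0.46509 = AUD 2,433,147.77
AUD 2,433,147.77 × 1.1008 = NZD 2,678,409.07
Profit = NZD 2,678,409.07 − NZD 2,604,000.00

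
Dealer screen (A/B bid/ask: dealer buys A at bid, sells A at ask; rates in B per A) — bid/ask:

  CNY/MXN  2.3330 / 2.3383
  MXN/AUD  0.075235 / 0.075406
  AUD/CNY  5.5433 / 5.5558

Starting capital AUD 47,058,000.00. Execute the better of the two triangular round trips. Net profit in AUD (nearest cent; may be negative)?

Best loop AUD → MXN → CNY → AUD:
AUD 47,058,000.00 ÷ 0.075406 (buy MXN at ask) = MXN 624,061,745.75
MXN 624,061,745.75 ÷ 2.3383 (buy CNY at ask) = CNY 266,886,945.96
CNY 266,886,945.96 ÷ 5.5558 (buy AUD at ask) = AUD 48,037,536.62

Net profit: AUD 979,536.62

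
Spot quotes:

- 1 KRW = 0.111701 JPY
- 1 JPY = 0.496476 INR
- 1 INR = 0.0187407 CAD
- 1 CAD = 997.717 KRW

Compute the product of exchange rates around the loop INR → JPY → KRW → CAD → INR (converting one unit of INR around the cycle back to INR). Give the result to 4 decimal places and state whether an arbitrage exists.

0.9644 (arbitrage exists)

Around INR → JPY → KRW → CAD → INR: 1 ÷ 0.496476 ÷ 0.111701 ÷ 997.717 ÷ 0.0187407 = 0.964387
Product < 1; profitable direction is INR → CAD → KRW → JPY → INR.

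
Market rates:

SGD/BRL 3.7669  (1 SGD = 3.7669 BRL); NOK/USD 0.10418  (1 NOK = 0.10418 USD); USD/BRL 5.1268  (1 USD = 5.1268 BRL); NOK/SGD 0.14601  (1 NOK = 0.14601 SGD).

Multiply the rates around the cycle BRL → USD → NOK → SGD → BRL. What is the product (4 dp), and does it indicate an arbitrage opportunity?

Around BRL → USD → NOK → SGD → BRL: 1 ÷ 5.1268 ÷ 0.10418 × 0.14601 × 3.7669 = 1.029760
Product > 1; profitable direction is BRL → USD → NOK → SGD → BRL.

1.0298 (arbitrage exists)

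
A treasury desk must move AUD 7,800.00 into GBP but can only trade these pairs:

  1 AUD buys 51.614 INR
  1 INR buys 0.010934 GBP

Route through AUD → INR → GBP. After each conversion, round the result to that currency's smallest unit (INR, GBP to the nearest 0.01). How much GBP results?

AUD 7,800.00 × 51.614 = INR 402,589.20
INR 402,589.20 × 0.010934 = GBP 4,401.91

GBP 4,401.91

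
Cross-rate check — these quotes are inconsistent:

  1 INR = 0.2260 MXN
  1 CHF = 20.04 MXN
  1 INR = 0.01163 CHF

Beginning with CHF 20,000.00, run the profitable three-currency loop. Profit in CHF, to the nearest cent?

Profit: CHF 625.24

Profitable loop is CHF → MXN → INR → CHF:
CHF 20,000.00 × 20.04 = MXN 400,800.00
MXN 400,800.00 ÷ 0.2260 = INR 1,773,451.33
INR 1,773,451.33 × 0.01163 = CHF 20,625.24
Profit = CHF 20,625.24 − CHF 20,000.00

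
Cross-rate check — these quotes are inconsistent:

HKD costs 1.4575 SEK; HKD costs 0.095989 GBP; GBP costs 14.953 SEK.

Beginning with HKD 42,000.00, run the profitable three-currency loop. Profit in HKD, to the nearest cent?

Profitable loop is HKD → SEK → GBP → HKD:
HKD 42,000.00 × 1.4575 = SEK 61,215.00
SEK 61,215.00 ÷ 14.953 = GBP 4,093.83
GBP 4,093.83 ÷ 0.095989 = HKD 42,648.92
Profit = HKD 42,648.92 − HKD 42,000.00

Profit: HKD 648.92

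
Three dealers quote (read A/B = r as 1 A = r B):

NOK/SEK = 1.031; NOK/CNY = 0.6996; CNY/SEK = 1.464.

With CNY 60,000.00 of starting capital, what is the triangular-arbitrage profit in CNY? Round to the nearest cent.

Profitable loop is CNY → NOK → SEK → CNY:
CNY 60,000.00 ÷ 0.6996 = NOK 85,763.29
NOK 85,763.29 × 1.031 = SEK 88,421.96
SEK 88,421.96 ÷ 1.464 = CNY 60,397.51
Profit = CNY 60,397.51 − CNY 60,000.00

Profit: CNY 397.51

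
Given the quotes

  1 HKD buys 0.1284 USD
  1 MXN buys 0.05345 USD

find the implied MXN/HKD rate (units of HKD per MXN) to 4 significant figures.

MXN/HKD = 0.4163

1 MXN × 0.05345 = 0.05345 USD
0.05345 USD ÷ 0.1284 = 0.416277 HKD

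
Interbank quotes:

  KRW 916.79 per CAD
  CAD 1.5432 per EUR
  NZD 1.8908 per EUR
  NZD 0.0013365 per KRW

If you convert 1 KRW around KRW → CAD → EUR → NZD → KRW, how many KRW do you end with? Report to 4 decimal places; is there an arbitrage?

Around KRW → CAD → EUR → NZD → KRW: 1 ÷ 916.79 ÷ 1.5432 × 1.8908 ÷ 0.0013365 = 0.999964
Product ≈ 1 (deviation 0.004%, within rounding noise).

1.0000 (no arbitrage)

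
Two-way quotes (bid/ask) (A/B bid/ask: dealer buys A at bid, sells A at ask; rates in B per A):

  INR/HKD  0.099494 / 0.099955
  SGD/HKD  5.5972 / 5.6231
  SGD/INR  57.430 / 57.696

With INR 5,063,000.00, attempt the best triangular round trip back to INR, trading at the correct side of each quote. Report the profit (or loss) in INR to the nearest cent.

Best loop INR → HKD → SGD → INR:
INR 5,063,000.00 × 0.099494 (sell INR at bid) = HKD 503,738.12
HKD 503,738.12 ÷ 5.6231 (buy SGD at ask) = SGD 89,583.70
SGD 89,583.70 × 57.430 (sell SGD at bid) = INR 5,144,792.08

Net profit: INR 81,792.08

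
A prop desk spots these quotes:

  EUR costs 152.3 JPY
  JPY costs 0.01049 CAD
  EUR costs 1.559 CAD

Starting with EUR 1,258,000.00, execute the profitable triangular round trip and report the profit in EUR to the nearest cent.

Profit: EUR 31,169.19

Profitable loop is EUR → JPY → CAD → EUR:
EUR 1,258,000.00 × 152.3 = JPY 191,593,400
JPY 191,593,400 × 0.01049 = CAD 2,009,814.77
CAD 2,009,814.77 ÷ 1.559 = EUR 1,289,169.19
Profit = EUR 1,289,169.19 − EUR 1,258,000.00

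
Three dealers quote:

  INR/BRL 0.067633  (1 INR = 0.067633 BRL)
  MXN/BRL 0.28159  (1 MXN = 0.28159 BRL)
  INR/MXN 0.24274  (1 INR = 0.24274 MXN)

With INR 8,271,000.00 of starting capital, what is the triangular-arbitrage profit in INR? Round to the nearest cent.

Profit: INR 88,069.66

Profitable loop is INR → MXN → BRL → INR:
INR 8,271,000.00 × 0.24274 = MXN 2,007,702.54
MXN 2,007,702.54 × 0.28159 = BRL 565,348.96
BRL 565,348.96 ÷ 0.067633 = INR 8,359,069.66
Profit = INR 8,359,069.66 − INR 8,271,000.00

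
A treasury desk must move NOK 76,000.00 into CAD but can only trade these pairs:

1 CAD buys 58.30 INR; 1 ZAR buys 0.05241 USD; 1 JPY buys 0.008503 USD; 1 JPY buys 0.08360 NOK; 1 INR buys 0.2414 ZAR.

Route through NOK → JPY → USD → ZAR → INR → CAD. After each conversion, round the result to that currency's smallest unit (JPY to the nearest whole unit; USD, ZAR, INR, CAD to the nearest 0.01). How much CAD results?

CAD 10,479.96

NOK 76,000.00 ÷ 0.08360 = JPY 909,091
JPY 909,091 × 0.008503 = USD 7,730.00
USD 7,730.00 ÷ 0.05241 = ZAR 147,490.94
ZAR 147,490.94 ÷ 0.2414 = INR 610,981.52
INR 610,981.52 ÷ 58.30 = CAD 10,479.96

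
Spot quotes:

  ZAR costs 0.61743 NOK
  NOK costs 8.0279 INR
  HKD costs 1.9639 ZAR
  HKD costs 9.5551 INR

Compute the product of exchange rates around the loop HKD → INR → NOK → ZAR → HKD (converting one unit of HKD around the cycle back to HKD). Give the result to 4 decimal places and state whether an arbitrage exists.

0.9816 (arbitrage exists)

Around HKD → INR → NOK → ZAR → HKD: 1 × 9.5551 ÷ 8.0279 ÷ 0.61743 ÷ 1.9639 = 0.981581
Product < 1; profitable direction is HKD → ZAR → NOK → INR → HKD.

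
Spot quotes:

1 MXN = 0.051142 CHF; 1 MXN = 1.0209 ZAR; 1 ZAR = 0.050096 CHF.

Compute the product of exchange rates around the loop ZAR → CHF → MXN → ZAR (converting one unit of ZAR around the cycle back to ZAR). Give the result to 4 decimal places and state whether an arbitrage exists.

Around ZAR → CHF → MXN → ZAR: 1 × 0.050096 ÷ 0.051142 × 1.0209 = 1.000020
Product ≈ 1 (deviation 0.002%, within rounding noise).

1.0000 (no arbitrage)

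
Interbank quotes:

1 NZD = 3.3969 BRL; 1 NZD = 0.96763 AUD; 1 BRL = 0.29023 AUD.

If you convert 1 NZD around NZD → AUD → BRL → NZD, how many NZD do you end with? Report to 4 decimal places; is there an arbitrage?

Around NZD → AUD → BRL → NZD: 1 × 0.96763 ÷ 0.29023 ÷ 3.3969 = 0.981486
Product < 1; profitable direction is NZD → BRL → AUD → NZD.

0.9815 (arbitrage exists)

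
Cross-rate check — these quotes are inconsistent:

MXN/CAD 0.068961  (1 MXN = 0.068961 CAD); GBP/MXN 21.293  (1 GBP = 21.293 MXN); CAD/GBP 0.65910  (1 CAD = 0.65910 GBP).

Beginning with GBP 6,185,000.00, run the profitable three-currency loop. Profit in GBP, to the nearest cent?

Profitable loop is GBP → CAD → MXN → GBP:
GBP 6,185,000.00 ÷ 0.65910 = CAD 9,384,008.50
CAD 9,384,008.50 ÷ 0.068961 = MXN 136,077,036.24
MXN 136,077,036.24 ÷ 21.293 = GBP 6,390,693.48
Profit = GBP 6,390,693.48 − GBP 6,185,000.00

Profit: GBP 205,693.48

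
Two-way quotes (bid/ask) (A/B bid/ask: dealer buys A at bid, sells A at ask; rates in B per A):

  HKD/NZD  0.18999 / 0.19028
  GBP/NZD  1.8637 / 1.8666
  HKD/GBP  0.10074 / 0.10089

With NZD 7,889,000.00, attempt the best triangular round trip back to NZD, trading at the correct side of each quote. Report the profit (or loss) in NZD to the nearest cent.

Best loop NZD → GBP → HKD → NZD:
NZD 7,889,000.00 ÷ 1.8666 (buy GBP at ask) = GBP 4,226,400.94
GBP 4,226,400.94 ÷ 0.10089 (buy HKD at ask) = HKD 41,891,177.95
HKD 41,891,177.95 × 0.18999 (sell HKD at bid) = NZD 7,958,904.90

Net profit: NZD 69,904.90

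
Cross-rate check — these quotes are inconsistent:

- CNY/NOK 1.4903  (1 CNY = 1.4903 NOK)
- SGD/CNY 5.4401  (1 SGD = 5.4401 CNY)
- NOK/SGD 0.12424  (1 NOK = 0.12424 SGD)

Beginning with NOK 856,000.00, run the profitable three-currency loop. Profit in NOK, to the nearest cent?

Profit: NOK 6,215.43

Profitable loop is NOK → SGD → CNY → NOK:
NOK 856,000.00 × 0.12424 = SGD 106,349.44
SGD 106,349.44 × 5.4401 = CNY 578,551.59
CNY 578,551.59 × 1.4903 = NOK 862,215.43
Profit = NOK 862,215.43 − NOK 856,000.00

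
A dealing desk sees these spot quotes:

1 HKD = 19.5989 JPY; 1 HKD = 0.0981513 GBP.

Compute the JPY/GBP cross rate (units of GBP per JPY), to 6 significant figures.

1 JPY ÷ 19.5989 = 0.0510233 HKD
0.0510233 HKD × 0.0981513 = 0.005008 GBP

JPY/GBP = 0.00500800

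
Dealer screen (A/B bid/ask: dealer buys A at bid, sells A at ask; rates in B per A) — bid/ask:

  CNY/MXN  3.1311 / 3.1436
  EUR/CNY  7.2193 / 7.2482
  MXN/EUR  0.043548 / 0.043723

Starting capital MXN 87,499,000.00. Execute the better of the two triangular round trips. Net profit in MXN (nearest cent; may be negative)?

Best loop MXN → CNY → EUR → MXN:
MXN 87,499,000.00 ÷ 3.1436 (buy CNY at ask) = CNY 27,834,011.96
CNY 27,834,011.96 ÷ 7.2482 (buy EUR at ask) = EUR 3,840,127.47
EUR 3,840,127.47 ÷ 0.043723 (buy MXN at ask) = MXN 87,828,545.03

Net profit: MXN 329,545.03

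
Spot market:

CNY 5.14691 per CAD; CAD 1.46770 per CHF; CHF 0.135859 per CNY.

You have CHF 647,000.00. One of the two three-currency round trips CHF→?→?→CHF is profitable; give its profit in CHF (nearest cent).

Profitable loop is CHF → CAD → CNY → CHF:
CHF 647,000.00 × 1.46770 = CAD 949,601.90
CAD 949,601.90 × 5.14691 = CNY 4,887,515.52
CNY 4,887,515.52 × 0.135859 = CHF 664,012.97
Profit = CHF 664,012.97 − CHF 647,000.00

Profit: CHF 17,012.97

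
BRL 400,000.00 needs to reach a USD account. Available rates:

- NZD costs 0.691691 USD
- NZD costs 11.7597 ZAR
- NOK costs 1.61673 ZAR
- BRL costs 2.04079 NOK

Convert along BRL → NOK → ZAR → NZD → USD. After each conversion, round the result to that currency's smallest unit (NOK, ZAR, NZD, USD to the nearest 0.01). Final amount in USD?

BRL 400,000.00 × 2.04079 = NOK 816,316.00
NOK 816,316.00 × 1.61673 = ZAR 1,319,762.57
ZAR 1,319,762.57 ÷ 11.7597 = NZD 112,227.57
NZD 112,227.57 × 0.691691 = USD 77,626.80

USD 77,626.80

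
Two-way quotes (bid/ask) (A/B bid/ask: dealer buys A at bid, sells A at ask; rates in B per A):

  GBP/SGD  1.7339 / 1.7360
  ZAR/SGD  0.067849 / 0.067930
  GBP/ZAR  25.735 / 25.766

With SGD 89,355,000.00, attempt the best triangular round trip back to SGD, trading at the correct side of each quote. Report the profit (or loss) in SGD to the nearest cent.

Best loop SGD → GBP → ZAR → SGD:
SGD 89,355,000.00 ÷ 1.7360 (buy GBP at ask) = GBP 51,471,774.19
GBP 51,471,774.19 × 25.735 (sell GBP at bid) = ZAR 1,324,626,108.87
ZAR 1,324,626,108.87 × 0.067849 (sell ZAR at bid) = SGD 89,874,556.86

Net profit: SGD 519,556.86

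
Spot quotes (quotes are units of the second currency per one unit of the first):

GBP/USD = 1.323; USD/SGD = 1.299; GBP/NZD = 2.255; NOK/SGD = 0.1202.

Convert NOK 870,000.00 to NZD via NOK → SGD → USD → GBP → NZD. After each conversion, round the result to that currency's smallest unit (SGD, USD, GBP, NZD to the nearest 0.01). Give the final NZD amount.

NZD 137,214.90

NOK 870,000.00 × 0.1202 = SGD 104,574.00
SGD 104,574.00 ÷ 1.299 = USD 80,503.46
USD 80,503.46 ÷ 1.323 = GBP 60,849.18
GBP 60,849.18 × 2.255 = NZD 137,214.90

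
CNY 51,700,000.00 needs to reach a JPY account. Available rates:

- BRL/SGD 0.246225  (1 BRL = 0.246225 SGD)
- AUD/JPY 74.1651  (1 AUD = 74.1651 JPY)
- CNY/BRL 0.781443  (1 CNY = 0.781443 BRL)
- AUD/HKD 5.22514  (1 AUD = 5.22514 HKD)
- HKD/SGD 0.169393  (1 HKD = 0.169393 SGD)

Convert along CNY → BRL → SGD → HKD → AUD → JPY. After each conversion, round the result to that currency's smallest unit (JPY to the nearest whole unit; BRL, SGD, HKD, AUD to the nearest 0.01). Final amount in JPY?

JPY 833,539,510

CNY 51,700,000.00 × 0.781443 = BRL 40,400,603.10
BRL 40,400,603.10 × 0.246225 = SGD 9,947,638.50
SGD 9,947,638.50 ÷ 0.169393 = HKD 58,725,204.11
HKD 58,725,204.11 ÷ 5.22514 = AUD 11,238,972.37
AUD 11,238,972.37 × 74.1651 = JPY 833,539,510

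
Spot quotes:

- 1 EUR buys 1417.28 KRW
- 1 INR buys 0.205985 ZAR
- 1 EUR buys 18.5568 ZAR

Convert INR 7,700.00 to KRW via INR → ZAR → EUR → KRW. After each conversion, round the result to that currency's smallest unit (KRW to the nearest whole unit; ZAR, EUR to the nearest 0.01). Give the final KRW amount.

INR 7,700.00 × 0.205985 = ZAR 1,586.08
ZAR 1,586.08 ÷ 18.5568 = EUR 85.47
EUR 85.47 × 1417.28 = KRW 121,135

KRW 121,135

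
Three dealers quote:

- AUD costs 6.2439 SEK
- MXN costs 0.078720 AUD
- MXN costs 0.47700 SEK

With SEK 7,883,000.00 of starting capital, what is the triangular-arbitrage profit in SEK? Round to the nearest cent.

Profitable loop is SEK → MXN → AUD → SEK:
SEK 7,883,000.00 ÷ 0.47700 = MXN 16,526,205.45
MXN 16,526,205.45 × 0.078720 = AUD 1,300,942.89
AUD 1,300,942.89 × 6.2439 = SEK 8,122,957.33
Profit = SEK 8,122,957.33 − SEK 7,883,000.00

Profit: SEK 239,957.33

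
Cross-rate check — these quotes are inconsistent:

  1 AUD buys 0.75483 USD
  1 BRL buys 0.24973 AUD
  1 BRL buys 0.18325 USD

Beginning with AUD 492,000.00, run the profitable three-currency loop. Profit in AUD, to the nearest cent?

Profitable loop is AUD → USD → BRL → AUD:
AUD 492,000.00 × 0.75483 = USD 371,376.36
USD 371,376.36 ÷ 0.18325 = BRL 2,026,610.42
BRL 2,026,610.42 × 0.24973 = AUD 506,105.42
Profit = AUD 506,105.42 − AUD 492,000.00

Profit: AUD 14,105.42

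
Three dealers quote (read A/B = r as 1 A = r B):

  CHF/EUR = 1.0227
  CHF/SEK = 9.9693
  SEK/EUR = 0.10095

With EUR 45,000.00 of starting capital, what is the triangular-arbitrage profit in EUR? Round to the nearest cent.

Profit: EUR 728.80

Profitable loop is EUR → SEK → CHF → EUR:
EUR 45,000.00 ÷ 0.10095 = SEK 445,765.23
SEK 445,765.23 ÷ 9.9693 = CHF 44,713.79
CHF 44,713.79 × 1.0227 = EUR 45,728.80
Profit = EUR 45,728.80 − EUR 45,000.00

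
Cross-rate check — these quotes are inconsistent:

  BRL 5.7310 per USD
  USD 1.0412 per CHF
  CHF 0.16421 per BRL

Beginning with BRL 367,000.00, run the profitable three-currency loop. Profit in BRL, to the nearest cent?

Profitable loop is BRL → USD → CHF → BRL:
BRL 367,000.00 ÷ 5.7310 = USD 64,037.69
USD 64,037.69 ÷ 1.0412 = CHF 61,503.74
CHF 61,503.74 ÷ 0.16421 = BRL 374,543.18
Profit = BRL 374,543.18 − BRL 367,000.00

Profit: BRL 7,543.18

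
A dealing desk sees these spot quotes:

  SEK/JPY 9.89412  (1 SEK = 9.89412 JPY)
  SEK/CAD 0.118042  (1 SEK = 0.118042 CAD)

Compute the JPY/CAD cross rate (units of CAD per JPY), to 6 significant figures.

1 JPY ÷ 9.89412 = 0.10107 SEK
0.10107 SEK × 0.118042 = 0.0119305 CAD

JPY/CAD = 0.0119305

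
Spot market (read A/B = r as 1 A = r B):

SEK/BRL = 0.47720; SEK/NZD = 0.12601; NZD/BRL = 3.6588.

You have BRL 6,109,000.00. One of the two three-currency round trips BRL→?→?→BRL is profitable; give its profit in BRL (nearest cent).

Profit: BRL 214,053.82

Profitable loop is BRL → NZD → SEK → BRL:
BRL 6,109,000.00 ÷ 3.6588 = NZD 1,669,673.12
NZD 1,669,673.12 ÷ 0.12601 = SEK 13,250,322.33
SEK 13,250,322.33 × 0.47720 = BRL 6,323,053.82
Profit = BRL 6,323,053.82 − BRL 6,109,000.00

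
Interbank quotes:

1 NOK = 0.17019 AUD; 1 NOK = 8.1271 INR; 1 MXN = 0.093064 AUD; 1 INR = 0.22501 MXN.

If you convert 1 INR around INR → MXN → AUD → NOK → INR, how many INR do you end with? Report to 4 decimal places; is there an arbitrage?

Around INR → MXN → AUD → NOK → INR: 1 × 0.22501 × 0.093064 ÷ 0.17019 × 8.1271 = 0.999966
Product ≈ 1 (deviation 0.003%, within rounding noise).

1.0000 (no arbitrage)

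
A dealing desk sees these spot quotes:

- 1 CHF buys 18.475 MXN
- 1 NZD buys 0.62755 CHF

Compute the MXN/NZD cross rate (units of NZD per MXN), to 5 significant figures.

MXN/NZD = 0.086252

1 MXN ÷ 18.475 = 0.0541272 CHF
0.0541272 CHF ÷ 0.62755 = 0.0862516 NZD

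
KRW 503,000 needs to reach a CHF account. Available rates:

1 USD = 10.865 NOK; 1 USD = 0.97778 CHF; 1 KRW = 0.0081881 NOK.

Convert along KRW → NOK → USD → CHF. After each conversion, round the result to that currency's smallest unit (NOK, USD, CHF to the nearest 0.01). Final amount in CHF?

KRW 503,000 × 0.0081881 = NOK 4,118.61
NOK 4,118.61 ÷ 10.865 = USD 379.07
USD 379.07 × 0.97778 = CHF 370.65

CHF 370.65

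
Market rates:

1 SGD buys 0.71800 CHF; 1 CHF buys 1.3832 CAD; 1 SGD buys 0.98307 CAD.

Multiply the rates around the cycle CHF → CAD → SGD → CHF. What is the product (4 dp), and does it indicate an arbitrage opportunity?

Around CHF → CAD → SGD → CHF: 1 × 1.3832 ÷ 0.98307 × 0.71800 = 1.010241
Product > 1; profitable direction is CHF → CAD → SGD → CHF.

1.0102 (arbitrage exists)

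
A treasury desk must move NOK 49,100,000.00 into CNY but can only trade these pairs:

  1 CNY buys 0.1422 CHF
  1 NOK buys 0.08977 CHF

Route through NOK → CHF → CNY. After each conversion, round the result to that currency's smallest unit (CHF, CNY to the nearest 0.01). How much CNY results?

CNY 30,996,533.05

NOK 49,100,000.00 × 0.08977 = CHF 4,407,707.00
CHF 4,407,707.00 ÷ 0.1422 = CNY 30,996,533.05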